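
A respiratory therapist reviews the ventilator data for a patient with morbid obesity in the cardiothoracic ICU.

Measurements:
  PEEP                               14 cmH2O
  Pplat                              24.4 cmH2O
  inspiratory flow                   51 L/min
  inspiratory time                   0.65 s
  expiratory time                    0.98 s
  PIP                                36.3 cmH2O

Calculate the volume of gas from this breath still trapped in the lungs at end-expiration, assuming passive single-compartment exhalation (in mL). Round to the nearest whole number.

148

Flow: 51 L/min ÷ 60 = 0.85 L/s.
Vt = flow × Ti = 0.85 L/s × 0.65 s × 1000 mL/L = 552.5 mL.
R = (PIP − Pplat)/V̇ = (36.3 − 24.4) / 0.85 = 11.9/0.85 = 14.0 cmH2O·s/L.
C = Vt/(Pplat − PEEP) = 552.5 / (24.4 − 14) = 552.5/10.4 = 53.125 mL/cmH2O.
τ = R × C = 14.0 × 0.05313 L/cmH2O = 0.7438 s.
Fraction remaining = e^(−Te/τ) = e^(−0.98/0.7438) = 0.2678.
Trapped volume = 552.5 × 0.2678 = 147.96 mL.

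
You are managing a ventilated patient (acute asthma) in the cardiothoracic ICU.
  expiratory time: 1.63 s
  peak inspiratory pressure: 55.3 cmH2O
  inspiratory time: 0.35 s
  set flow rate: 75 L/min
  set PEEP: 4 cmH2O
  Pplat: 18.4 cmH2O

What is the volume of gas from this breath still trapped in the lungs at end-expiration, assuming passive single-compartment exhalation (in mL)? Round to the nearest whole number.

71

Flow: 75 L/min ÷ 60 = 1.25 L/s.
Vt = flow × Ti = 1.25 L/s × 0.35 s × 1000 mL/L = 437.5 mL.
R = (PIP − Pplat)/V̇ = (55.3 − 18.4) / 1.25 = 36.9/1.25 = 29.52 cmH2O·s/L.
C = Vt/(Pplat − PEEP) = 437.5 / (18.4 − 4) = 437.5/14.4 = 30.382 mL/cmH2O.
τ = R × C = 29.52 × 0.03038 L/cmH2O = 0.8968 s.
Fraction remaining = e^(−Te/τ) = e^(−1.63/0.8968) = 0.1624.
Trapped volume = 437.5 × 0.1624 = 71.05 mL.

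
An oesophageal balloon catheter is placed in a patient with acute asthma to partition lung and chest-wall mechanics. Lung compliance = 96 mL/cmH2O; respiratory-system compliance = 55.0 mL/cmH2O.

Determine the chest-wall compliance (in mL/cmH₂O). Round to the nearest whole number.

129

1/Ccw = 1/Crs − 1/CL.
1/Ccw = 1/55.0 − 1/96 = 0.007765.
Ccw = 128.78 mL/cmH2O.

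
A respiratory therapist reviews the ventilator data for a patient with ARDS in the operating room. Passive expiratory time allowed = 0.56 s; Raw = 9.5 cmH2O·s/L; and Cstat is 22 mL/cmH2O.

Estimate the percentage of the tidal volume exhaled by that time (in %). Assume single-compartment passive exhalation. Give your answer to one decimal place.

τ = R × C = 9.5 × 22 mL/cmH2O = 9.5 × 0.022 L/cmH2O = 0.209 s.
Passive exhalation: V(t)/V₀ = e^(−t/τ) = e^(−0.56/0.209) = 0.0686.
Fraction exhaled = 1 − 0.0686 = 0.9314 → 93.14%.

93.1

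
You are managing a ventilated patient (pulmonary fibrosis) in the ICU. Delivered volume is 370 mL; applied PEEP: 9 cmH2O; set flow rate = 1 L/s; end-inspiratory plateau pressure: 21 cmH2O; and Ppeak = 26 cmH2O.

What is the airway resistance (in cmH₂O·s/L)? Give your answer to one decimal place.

5.0

Raw = (PIP − Pplat) / flow = (26 − 21) / 1 = 5.0 / 1 = 5.0 cmH2O·s/L.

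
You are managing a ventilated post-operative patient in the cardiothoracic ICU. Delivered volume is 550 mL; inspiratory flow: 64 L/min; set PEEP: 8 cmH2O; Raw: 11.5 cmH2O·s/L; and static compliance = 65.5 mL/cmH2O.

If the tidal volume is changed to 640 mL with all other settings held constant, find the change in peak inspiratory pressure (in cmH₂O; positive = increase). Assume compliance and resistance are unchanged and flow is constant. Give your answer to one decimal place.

PIP = Vt/C + R·V̇ + PEEP (constant-flow equation of motion).
Only the elastic term changes: ΔPIP = ΔVt / C = (640 − 550) / 65.5 = 1.374 cmH2O.

1.4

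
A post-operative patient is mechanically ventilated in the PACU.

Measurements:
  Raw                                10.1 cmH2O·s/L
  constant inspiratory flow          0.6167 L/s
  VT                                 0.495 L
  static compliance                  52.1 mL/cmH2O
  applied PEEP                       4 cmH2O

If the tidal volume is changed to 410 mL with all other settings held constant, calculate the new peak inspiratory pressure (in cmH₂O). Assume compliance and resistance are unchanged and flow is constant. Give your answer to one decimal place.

PIP = Vt/C + R·V̇ + PEEP (constant-flow equation of motion).
Only the elastic term changes: ΔPIP = ΔVt / C = (410 − 495) / 52.1 = -1.631 cmH2O.
Original PIP = 495/52.1 + 10.1×0.6167 + 4 = 19.73 cmH2O; new PIP = 19.73 + (-1.631) = 18.099 cmH2O.

18.1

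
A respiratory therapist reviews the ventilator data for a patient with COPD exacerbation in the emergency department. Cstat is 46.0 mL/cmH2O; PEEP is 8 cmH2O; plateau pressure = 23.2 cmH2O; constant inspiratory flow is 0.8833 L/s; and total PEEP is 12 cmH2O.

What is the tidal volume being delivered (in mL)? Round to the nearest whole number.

515

End-expiratory occlusion gives total PEEP = 12 cmH2O (intrinsic PEEP = 12 − 8 = 4). Use total PEEP for the elastic gradient.
Vt = Cstat × (Pplat − PEEPtotal) = 46.0 × (23.2 − 12) = 46.0 × 11.2 = 515.2 mL.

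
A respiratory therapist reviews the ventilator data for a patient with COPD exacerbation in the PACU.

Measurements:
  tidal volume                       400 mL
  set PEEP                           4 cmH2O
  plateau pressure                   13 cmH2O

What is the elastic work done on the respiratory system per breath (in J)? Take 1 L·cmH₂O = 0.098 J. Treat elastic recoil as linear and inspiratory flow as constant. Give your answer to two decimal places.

0.18

Elastic work ≈ ½ × (Pplat − PEEP) × Vt = 0.5 × (13 − 4) × 0.400 L = 0.5 × 9.0 × 0.400 = 1.8 L·cmH2O.
× 0.098 J/(L·cmH2O) → 0.1764 J.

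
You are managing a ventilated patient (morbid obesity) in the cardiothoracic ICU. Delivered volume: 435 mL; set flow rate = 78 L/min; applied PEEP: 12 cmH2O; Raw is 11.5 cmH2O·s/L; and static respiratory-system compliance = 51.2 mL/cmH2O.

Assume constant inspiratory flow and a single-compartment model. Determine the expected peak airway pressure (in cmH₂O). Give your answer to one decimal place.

35.4

Flow: 78 L/min ÷ 60 = 1.3 L/s.
Equation of motion (constant flow): PIP = Vt/C + R·V̇ + PEEP.
PIP = 435/51.2 + 11.5×1.3 + 12 = 8.496 + 14.95 + 12 = 35.446 cmH2O.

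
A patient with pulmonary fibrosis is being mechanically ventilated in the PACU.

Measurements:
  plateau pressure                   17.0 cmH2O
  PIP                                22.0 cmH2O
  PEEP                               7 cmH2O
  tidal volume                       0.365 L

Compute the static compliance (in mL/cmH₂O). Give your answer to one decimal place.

Cstat = Vt / (Pplat − PEEP) = 365 / (17.0 − 7) = 365 / 10.0 = 36.5 mL/cmH2O.

36.5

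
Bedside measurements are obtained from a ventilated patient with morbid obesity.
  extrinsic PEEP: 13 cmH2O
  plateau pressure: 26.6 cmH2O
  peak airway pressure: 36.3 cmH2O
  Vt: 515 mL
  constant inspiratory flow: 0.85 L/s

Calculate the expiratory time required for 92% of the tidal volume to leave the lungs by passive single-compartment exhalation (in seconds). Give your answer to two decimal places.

1.09

R = (PIP − Pplat)/V̇ = (36.3 − 26.6) / 0.85 = 9.7/0.85 = 11.412 cmH2O·s/L.
C = Vt/(Pplat − PEEP) = 515.0 / (26.6 − 13) = 515.0/13.6 = 37.868 mL/cmH2O.
τ = R × C = 11.412 × 0.03787 L/cmH2O = 0.4322 s.
t = −τ·ln(1 − 0.92) = −0.4322·ln(0.08) = 1.092 s.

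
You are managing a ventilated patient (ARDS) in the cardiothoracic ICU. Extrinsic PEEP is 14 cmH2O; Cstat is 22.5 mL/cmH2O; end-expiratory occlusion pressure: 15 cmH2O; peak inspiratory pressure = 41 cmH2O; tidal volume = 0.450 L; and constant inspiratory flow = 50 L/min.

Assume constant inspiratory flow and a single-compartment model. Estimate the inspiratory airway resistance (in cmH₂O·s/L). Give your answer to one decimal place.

7.2

Flow: 50 L/min ÷ 60 = 0.8333 L/s.
Total PEEP = 15 cmH2O (set 14 + intrinsic 1); this is the baseline alveolar pressure.
Equation of motion (constant flow): PIP = Vt/C + R·V̇ + PEEP.
R·V̇ = PIP − Vt/C − PEEP = 41 − 450/22.5 − 15 = 41 − 20.0 − 15 = 6.0 cmH2O.
R = 6.0 / 0.8333 = 7.2 cmH2O·s/L.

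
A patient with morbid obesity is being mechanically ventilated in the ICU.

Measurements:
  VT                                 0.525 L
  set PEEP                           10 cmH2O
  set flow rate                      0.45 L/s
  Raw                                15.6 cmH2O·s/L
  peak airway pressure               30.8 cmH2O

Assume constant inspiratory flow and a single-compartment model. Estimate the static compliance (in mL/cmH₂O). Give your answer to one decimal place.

Equation of motion (constant flow): PIP = Vt/C + R·V̇ + PEEP.
Vt/C = PIP − R·V̇ − PEEP = 30.8 − 15.6×0.45 − 10 = 30.8 − 7.02 − 10 = 13.78 cmH2O.
C = Vt / 13.78 = 525 / 13.78 = 38.099 mL/cmH2O.

38.1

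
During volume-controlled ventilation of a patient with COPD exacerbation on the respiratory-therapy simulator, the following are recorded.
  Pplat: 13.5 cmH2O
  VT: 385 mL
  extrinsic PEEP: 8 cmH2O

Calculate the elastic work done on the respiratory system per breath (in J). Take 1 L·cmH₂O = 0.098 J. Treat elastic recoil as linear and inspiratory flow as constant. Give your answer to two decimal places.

Elastic work ≈ ½ × (Pplat − PEEP) × Vt = 0.5 × (13.5 − 8) × 0.385 L = 0.5 × 5.5 × 0.385 = 1.059 L·cmH2O.
× 0.098 J/(L·cmH2O) → 0.1038 J.

0.10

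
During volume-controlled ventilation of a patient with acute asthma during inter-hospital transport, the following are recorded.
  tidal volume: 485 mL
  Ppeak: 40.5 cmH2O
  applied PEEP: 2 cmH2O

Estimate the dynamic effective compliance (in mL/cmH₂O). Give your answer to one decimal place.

12.6

Dynamic compliance = Vt / (PIP − PEEP) = 485 / (40.5 − 2) = 485 / 38.5 = 12.597 mL/cmH2O.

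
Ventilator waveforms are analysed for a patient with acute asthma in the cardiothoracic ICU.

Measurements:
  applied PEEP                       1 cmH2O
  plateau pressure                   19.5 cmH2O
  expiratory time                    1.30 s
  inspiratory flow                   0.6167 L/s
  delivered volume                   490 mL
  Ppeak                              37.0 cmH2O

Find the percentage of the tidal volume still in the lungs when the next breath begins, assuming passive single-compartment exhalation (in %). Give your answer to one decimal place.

R = (PIP − Pplat)/V̇ = (37.0 − 19.5) / 0.6167 = 17.5/0.6167 = 28.377 cmH2O·s/L.
C = Vt/(Pplat − PEEP) = 490.0 / (19.5 − 1) = 490.0/18.5 = 26.486 mL/cmH2O.
τ = R × C = 28.377 × 0.02649 L/cmH2O = 0.7517 s.
Fraction remaining at end-expiration = e^(−Te/τ) = e^(−1.30/0.7517) = 0.1774 → 17.74%.

17.7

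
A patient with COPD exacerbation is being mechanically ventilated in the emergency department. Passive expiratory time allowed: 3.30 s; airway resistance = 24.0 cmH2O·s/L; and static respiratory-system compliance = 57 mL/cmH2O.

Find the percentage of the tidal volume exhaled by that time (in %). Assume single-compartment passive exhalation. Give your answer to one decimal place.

91.0

τ = R × C = 24.0 × 57 mL/cmH2O = 24.0 × 0.057 L/cmH2O = 1.368 s.
Passive exhalation: V(t)/V₀ = e^(−t/τ) = e^(−3.30/1.368) = 0.08961.
Fraction exhaled = 1 − 0.08961 = 0.9104 → 91.04%.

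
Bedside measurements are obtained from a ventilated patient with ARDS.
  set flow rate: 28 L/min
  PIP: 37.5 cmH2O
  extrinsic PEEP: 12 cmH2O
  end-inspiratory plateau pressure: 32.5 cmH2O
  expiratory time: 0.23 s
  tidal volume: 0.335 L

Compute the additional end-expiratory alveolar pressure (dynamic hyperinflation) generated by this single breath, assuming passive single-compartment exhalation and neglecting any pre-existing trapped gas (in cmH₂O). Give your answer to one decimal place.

5.5

Flow: 28 L/min ÷ 60 = 0.4667 L/s.
R = (PIP − Pplat)/V̇ = (37.5 − 32.5) / 0.4667 = 5.0/0.4667 = 10.714 cmH2O·s/L.
C = Vt/(Pplat − PEEP) = 335.0 / (32.5 − 12) = 335.0/20.5 = 16.341 mL/cmH2O.
τ = R × C = 10.714 × 0.01634 L/cmH2O = 0.1751 s.
Fraction remaining = e^(−Te/τ) = e^(−0.23/0.1751) = 0.2689; trapped volume = 335.0 × 0.2689 = 90.082 mL.
Additional alveolar pressure from trapping ≈ V_trapped / C = 90.082 / 16.341 = 5.513 cmH2O.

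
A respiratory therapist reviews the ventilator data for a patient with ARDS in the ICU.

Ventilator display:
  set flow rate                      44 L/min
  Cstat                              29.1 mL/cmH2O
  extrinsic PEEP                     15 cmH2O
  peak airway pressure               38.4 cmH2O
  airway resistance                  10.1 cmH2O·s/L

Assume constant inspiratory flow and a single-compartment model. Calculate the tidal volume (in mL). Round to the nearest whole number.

465

Flow: 44 L/min ÷ 60 = 0.7333 L/s.
Equation of motion (constant flow): PIP = Vt/C + R·V̇ + PEEP.
Vt/C = PIP − R·V̇ − PEEP = 38.4 − 7.406 − 15 = 15.994 cmH2O.
Vt = C × 15.994 = 29.1 × 15.994 = 465.43 mL.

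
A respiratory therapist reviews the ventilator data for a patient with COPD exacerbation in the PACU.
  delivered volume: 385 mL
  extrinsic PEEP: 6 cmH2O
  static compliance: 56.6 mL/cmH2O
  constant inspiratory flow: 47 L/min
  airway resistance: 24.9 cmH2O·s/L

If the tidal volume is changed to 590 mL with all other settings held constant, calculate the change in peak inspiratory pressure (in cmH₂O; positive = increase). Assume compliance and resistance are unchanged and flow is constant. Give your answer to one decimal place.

PIP = Vt/C + R·V̇ + PEEP (constant-flow equation of motion).
Only the elastic term changes: ΔPIP = ΔVt / C = (590 − 385) / 56.6 = 3.622 cmH2O.

3.6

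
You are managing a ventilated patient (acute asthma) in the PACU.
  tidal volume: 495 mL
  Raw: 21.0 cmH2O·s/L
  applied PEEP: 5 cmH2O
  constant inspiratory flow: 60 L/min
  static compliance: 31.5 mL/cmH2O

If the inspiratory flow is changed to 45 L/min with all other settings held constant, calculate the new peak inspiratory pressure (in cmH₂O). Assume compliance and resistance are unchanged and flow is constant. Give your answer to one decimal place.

Flow: 60 L/min ÷ 60 = 1 L/s.
New flow: 45 L/min ÷ 60 = 0.75 L/s.
PIP = Vt/C + R·V̇ + PEEP (constant-flow equation of motion).
Only the resistive term changes: ΔPIP = R × ΔV̇ = 21.0 × (0.75 − 1) = 21.0 × -0.25 = -5.25 cmH2O.
Original PIP = 495/31.5 + 21.0×1 + 5 = 41.714 cmH2O; new PIP = 41.714 + (-5.25) = 36.464 cmH2O.

36.5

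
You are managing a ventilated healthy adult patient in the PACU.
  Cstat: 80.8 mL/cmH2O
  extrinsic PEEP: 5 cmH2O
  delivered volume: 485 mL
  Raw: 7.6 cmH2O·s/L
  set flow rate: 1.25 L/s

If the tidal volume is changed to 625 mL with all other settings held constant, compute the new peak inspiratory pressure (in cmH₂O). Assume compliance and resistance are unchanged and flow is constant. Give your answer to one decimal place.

PIP = Vt/C + R·V̇ + PEEP (constant-flow equation of motion).
Only the elastic term changes: ΔPIP = ΔVt / C = (625 − 485) / 80.8 = 1.733 cmH2O.
Original PIP = 485/80.8 + 7.6×1.25 + 5 = 20.502 cmH2O; new PIP = 20.502 + (1.733) = 22.235 cmH2O.

22.2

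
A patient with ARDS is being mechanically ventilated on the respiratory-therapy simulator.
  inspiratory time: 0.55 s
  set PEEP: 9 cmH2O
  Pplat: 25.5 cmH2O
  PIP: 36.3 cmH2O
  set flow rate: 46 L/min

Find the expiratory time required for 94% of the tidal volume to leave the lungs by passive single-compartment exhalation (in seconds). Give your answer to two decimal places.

Flow: 46 L/min ÷ 60 = 0.7667 L/s.
Vt = flow × Ti = 0.7667 L/s × 0.55 s × 1000 mL/L = 421.69 mL.
R = (PIP − Pplat)/V̇ = (36.3 − 25.5) / 0.7667 = 10.8/0.7667 = 14.086 cmH2O·s/L.
C = Vt/(Pplat − PEEP) = 421.69 / (25.5 − 9) = 421.69/16.5 = 25.557 mL/cmH2O.
τ = R × C = 14.086 × 0.02556 L/cmH2O = 0.36 s.
t = −τ·ln(1 − 0.94) = −0.36·ln(0.06) = 1.013 s.

1.01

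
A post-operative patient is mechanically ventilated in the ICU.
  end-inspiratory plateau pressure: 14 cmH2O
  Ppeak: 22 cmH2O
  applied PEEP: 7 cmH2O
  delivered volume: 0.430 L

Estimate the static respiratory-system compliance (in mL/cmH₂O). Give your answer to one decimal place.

61.4

Cstat = Vt / (Pplat − PEEP) = 430 / (14 − 7) = 430 / 7.0 = 61.429 mL/cmH2O.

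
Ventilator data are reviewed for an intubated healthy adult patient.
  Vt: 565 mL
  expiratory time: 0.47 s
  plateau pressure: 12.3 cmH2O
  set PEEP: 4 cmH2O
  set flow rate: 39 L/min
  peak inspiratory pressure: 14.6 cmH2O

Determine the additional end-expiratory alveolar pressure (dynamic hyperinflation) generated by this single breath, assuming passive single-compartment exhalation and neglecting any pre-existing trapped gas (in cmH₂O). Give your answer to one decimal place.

1.2

Flow: 39 L/min ÷ 60 = 0.65 L/s.
R = (PIP − Pplat)/V̇ = (14.6 − 12.3) / 0.65 = 2.3/0.65 = 3.538 cmH2O·s/L.
C = Vt/(Pplat − PEEP) = 565.0 / (12.3 − 4) = 565.0/8.3 = 68.072 mL/cmH2O.
τ = R × C = 3.538 × 0.06807 L/cmH2O = 0.2408 s.
Fraction remaining = e^(−Te/τ) = e^(−0.47/0.2408) = 0.142; trapped volume = 565.0 × 0.142 = 80.23 mL.
Additional alveolar pressure from trapping ≈ V_trapped / C = 80.23 / 68.072 = 1.179 cmH2O.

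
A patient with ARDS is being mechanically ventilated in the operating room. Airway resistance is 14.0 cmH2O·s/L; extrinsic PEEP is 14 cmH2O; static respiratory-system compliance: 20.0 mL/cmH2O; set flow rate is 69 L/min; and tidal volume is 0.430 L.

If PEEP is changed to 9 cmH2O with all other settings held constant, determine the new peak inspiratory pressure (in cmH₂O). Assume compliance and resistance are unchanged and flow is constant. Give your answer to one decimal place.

Flow: 69 L/min ÷ 60 = 1.15 L/s.
PIP = Vt/C + R·V̇ + PEEP (constant-flow equation of motion).
Only the baseline term changes: ΔPIP = ΔPEEP = 9 − 14 = -5.0 cmH2O.
Original PIP = 430/20.0 + 14.0×1.15 + 14 = 51.6 cmH2O; new PIP = 51.6 + (-5.0) = 46.6 cmH2O.

46.6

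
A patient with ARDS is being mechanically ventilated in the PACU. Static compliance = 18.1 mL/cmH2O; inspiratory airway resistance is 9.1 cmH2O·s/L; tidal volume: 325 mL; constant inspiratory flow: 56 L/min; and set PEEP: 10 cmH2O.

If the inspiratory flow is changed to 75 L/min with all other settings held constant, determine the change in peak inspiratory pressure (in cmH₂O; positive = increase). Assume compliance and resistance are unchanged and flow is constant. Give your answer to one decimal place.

Flow: 56 L/min ÷ 60 = 0.9333 L/s.
New flow: 75 L/min ÷ 60 = 1.25 L/s.
PIP = Vt/C + R·V̇ + PEEP (constant-flow equation of motion).
Only the resistive term changes: ΔPIP = R × ΔV̇ = 9.1 × (1.25 − 0.9333) = 9.1 × 0.3167 = 2.882 cmH2O.

2.9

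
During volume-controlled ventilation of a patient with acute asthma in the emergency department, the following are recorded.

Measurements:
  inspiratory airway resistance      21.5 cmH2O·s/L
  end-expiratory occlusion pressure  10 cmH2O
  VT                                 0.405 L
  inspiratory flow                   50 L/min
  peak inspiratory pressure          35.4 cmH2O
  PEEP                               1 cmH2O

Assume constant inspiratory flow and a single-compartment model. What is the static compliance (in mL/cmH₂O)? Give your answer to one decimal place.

54.1

Flow: 50 L/min ÷ 60 = 0.8333 L/s.
Total PEEP = 10 cmH2O (set 1 + intrinsic 9); this is the baseline alveolar pressure.
Equation of motion (constant flow): PIP = Vt/C + R·V̇ + PEEP.
Vt/C = PIP − R·V̇ − PEEP = 35.4 − 21.5×0.8333 − 10 = 35.4 − 17.916 − 10 = 7.484 cmH2O.
C = Vt / 7.484 = 405 / 7.484 = 54.115 mL/cmH2O.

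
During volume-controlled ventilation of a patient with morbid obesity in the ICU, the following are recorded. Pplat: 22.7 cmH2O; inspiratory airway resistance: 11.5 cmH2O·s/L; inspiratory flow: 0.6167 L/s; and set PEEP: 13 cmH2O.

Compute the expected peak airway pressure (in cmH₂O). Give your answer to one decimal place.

PIP = Pplat + Raw × flow = 22.7 + 11.5 × 0.6167 = 22.7 + 7.092 = 29.792 cmH2O.

29.8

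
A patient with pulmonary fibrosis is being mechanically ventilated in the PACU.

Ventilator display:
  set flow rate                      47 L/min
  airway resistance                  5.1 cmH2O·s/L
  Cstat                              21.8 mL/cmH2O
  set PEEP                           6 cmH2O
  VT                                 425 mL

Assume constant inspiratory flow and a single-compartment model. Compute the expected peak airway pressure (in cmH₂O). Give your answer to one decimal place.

Flow: 47 L/min ÷ 60 = 0.7833 L/s.
Equation of motion (constant flow): PIP = Vt/C + R·V̇ + PEEP.
PIP = 425/21.8 + 5.1×0.7833 + 6 = 19.495 + 3.995 + 6 = 29.49 cmH2O.

29.5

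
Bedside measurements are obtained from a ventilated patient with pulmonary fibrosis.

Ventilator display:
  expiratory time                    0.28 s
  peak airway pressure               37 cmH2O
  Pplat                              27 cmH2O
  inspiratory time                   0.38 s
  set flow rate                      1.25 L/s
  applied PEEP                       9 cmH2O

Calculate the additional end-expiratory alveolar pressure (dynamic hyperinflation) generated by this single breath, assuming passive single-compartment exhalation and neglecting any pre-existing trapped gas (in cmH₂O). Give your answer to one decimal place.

4.8

Vt = flow × Ti = 1.25 L/s × 0.38 s × 1000 mL/L = 475.0 mL.
R = (PIP − Pplat)/V̇ = (37 − 27) / 1.25 = 10.0/1.25 = 8.0 cmH2O·s/L.
C = Vt/(Pplat − PEEP) = 475.0 / (27 − 9) = 475.0/18.0 = 26.389 mL/cmH2O.
τ = R × C = 8.0 × 0.02639 L/cmH2O = 0.2111 s.
Fraction remaining = e^(−Te/τ) = e^(−0.28/0.2111) = 0.2654; trapped volume = 475.0 × 0.2654 = 126.07 mL.
Additional alveolar pressure from trapping ≈ V_trapped / C = 126.07 / 26.389 = 4.777 cmH2O.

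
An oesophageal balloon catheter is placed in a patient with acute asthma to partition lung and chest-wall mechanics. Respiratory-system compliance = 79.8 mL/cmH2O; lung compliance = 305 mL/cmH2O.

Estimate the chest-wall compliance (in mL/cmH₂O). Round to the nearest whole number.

108

1/Ccw = 1/Crs − 1/CL.
1/Ccw = 1/79.8 − 1/305 = 0.009253.
Ccw = 108.07 mL/cmH2O.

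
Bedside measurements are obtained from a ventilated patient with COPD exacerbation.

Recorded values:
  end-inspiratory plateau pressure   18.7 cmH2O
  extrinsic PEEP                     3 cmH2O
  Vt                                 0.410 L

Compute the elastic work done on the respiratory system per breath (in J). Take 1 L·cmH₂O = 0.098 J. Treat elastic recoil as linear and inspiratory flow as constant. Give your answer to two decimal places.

0.32

Elastic work ≈ ½ × (Pplat − PEEP) × Vt = 0.5 × (18.7 − 3) × 0.410 L = 0.5 × 15.7 × 0.410 = 3.219 L·cmH2O.
× 0.098 J/(L·cmH2O) → 0.3155 J.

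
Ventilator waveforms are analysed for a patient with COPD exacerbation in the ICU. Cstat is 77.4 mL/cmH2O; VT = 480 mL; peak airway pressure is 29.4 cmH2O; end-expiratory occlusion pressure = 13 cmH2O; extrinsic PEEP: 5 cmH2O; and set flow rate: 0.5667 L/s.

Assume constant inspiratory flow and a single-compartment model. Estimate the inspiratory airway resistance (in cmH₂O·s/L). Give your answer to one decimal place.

Total PEEP = 13 cmH2O (set 5 + intrinsic 8); this is the baseline alveolar pressure.
Equation of motion (constant flow): PIP = Vt/C + R·V̇ + PEEP.
R·V̇ = PIP − Vt/C − PEEP = 29.4 − 480/77.4 − 13 = 29.4 − 6.202 − 13 = 10.198 cmH2O.
R = 10.198 / 0.5667 = 17.995 cmH2O·s/L.

18.0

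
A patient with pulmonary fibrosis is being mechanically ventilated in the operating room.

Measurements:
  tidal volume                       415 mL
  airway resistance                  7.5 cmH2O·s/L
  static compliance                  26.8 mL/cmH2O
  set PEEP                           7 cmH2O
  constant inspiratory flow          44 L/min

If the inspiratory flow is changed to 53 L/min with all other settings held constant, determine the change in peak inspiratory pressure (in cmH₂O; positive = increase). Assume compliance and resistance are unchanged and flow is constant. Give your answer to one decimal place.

Flow: 44 L/min ÷ 60 = 0.7333 L/s.
New flow: 53 L/min ÷ 60 = 0.8833 L/s.
PIP = Vt/C + R·V̇ + PEEP (constant-flow equation of motion).
Only the resistive term changes: ΔPIP = R × ΔV̇ = 7.5 × (0.8833 − 0.7333) = 7.5 × 0.15 = 1.125 cmH2O.

1.1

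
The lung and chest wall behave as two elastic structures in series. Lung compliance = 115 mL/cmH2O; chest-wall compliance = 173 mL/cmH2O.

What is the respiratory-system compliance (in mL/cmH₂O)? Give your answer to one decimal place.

69.1

Lung and chest wall are elastances in series: 1/Crs = 1/CL + 1/Ccw.
1/Crs = 1/115 + 1/173 = 0.01448.
Crs = 69.061 mL/cmH2O.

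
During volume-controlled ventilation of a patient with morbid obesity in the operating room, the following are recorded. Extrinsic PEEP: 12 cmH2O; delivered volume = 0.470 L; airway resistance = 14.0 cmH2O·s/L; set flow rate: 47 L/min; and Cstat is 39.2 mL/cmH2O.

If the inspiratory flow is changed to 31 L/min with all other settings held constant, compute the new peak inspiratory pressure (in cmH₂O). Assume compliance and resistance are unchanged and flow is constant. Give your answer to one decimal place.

Flow: 47 L/min ÷ 60 = 0.7833 L/s.
New flow: 31 L/min ÷ 60 = 0.5167 L/s.
PIP = Vt/C + R·V̇ + PEEP (constant-flow equation of motion).
Only the resistive term changes: ΔPIP = R × ΔV̇ = 14.0 × (0.5167 − 0.7833) = 14.0 × -0.2666 = -3.732 cmH2O.
Original PIP = 470/39.2 + 14.0×0.7833 + 12 = 34.956 cmH2O; new PIP = 34.956 + (-3.732) = 31.224 cmH2O.

31.2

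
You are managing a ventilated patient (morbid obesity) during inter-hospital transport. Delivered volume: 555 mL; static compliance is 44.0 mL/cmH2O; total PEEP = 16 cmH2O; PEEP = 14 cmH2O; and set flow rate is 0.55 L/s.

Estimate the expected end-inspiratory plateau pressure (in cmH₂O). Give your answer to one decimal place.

28.6

End-expiratory occlusion gives total PEEP = 16 cmH2O (intrinsic PEEP = 16 − 14 = 2). Use total PEEP for the elastic gradient.
Pplat = PEEPtotal + Vt / Cstat = 16 + 555 / 44.0 = 16 + 12.614 = 28.614 cmH2O.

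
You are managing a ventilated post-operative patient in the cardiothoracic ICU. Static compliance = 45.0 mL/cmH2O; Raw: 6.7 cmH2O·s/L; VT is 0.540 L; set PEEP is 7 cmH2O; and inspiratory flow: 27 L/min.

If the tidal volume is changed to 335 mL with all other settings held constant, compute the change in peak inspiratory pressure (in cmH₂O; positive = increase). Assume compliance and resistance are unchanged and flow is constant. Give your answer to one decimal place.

PIP = Vt/C + R·V̇ + PEEP (constant-flow equation of motion).
Only the elastic term changes: ΔPIP = ΔVt / C = (335 − 540) / 45.0 = -4.556 cmH2O.

-4.6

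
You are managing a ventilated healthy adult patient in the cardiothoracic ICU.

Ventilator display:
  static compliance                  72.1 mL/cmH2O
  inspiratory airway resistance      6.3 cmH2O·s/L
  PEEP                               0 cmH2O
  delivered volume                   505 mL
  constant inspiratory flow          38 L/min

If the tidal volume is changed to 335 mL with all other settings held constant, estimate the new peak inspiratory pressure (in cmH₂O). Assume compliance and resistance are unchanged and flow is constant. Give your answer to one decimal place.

8.6

Flow: 38 L/min ÷ 60 = 0.6333 L/s.
PIP = Vt/C + R·V̇ + PEEP (constant-flow equation of motion).
Only the elastic term changes: ΔPIP = ΔVt / C = (335 − 505) / 72.1 = -2.358 cmH2O.
Original PIP = 505/72.1 + 6.3×0.6333 + 0 = 10.994 cmH2O; new PIP = 10.994 + (-2.358) = 8.636 cmH2O.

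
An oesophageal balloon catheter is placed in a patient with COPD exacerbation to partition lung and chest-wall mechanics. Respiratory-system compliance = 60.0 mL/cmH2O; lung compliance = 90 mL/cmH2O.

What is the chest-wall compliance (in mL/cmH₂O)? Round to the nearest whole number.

1/Ccw = 1/Crs − 1/CL.
1/Ccw = 1/60.0 − 1/90 = 0.005556.
Ccw = 179.99 mL/cmH2O.

180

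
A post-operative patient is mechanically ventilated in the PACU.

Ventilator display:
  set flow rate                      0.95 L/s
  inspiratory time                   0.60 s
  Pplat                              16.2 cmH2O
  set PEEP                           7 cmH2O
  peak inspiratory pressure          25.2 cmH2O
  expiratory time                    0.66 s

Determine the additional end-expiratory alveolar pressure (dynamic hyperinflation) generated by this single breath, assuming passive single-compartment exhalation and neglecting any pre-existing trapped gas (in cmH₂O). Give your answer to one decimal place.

3.0

Vt = flow × Ti = 0.95 L/s × 0.60 s × 1000 mL/L = 570.0 mL.
R = (PIP − Pplat)/V̇ = (25.2 − 16.2) / 0.95 = 9.0/0.95 = 9.474 cmH2O·s/L.
C = Vt/(Pplat − PEEP) = 570.0 / (16.2 − 7) = 570.0/9.2 = 61.957 mL/cmH2O.
τ = R × C = 9.474 × 0.06196 L/cmH2O = 0.587 s.
Fraction remaining = e^(−Te/τ) = e^(−0.66/0.587) = 0.3249; trapped volume = 570.0 × 0.3249 = 185.19 mL.
Additional alveolar pressure from trapping ≈ V_trapped / C = 185.19 / 61.957 = 2.989 cmH2O.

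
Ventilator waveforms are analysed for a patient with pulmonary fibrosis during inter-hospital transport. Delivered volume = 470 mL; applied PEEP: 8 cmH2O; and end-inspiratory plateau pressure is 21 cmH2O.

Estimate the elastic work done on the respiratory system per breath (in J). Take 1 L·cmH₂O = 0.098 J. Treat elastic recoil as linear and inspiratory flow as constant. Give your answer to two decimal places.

0.30

Elastic work ≈ ½ × (Pplat − PEEP) × Vt = 0.5 × (21 − 8) × 0.470 L = 0.5 × 13.0 × 0.470 = 3.055 L·cmH2O.
× 0.098 J/(L·cmH2O) → 0.2994 J.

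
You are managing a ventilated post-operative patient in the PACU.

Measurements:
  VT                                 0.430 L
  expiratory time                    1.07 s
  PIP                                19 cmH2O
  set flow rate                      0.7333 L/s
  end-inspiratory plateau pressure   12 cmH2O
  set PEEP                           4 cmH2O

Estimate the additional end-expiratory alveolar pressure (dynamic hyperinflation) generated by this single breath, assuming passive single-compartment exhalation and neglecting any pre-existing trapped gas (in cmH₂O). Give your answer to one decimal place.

1.0

R = (PIP − Pplat)/V̇ = (19 − 12) / 0.7333 = 7.0/0.7333 = 9.546 cmH2O·s/L.
C = Vt/(Pplat − PEEP) = 430.0 / (12 − 4) = 430.0/8.0 = 53.75 mL/cmH2O.
τ = R × C = 9.546 × 0.05375 L/cmH2O = 0.5131 s.
Fraction remaining = e^(−Te/τ) = e^(−1.07/0.5131) = 0.1243; trapped volume = 430.0 × 0.1243 = 53.449 mL.
Additional alveolar pressure from trapping ≈ V_trapped / C = 53.449 / 53.75 = 0.9944 cmH2O.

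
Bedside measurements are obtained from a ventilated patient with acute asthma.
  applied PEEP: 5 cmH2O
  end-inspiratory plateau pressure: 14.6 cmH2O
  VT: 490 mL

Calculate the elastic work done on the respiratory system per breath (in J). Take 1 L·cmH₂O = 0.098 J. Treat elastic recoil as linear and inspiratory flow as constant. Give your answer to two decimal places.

0.23

Elastic work ≈ ½ × (Pplat − PEEP) × Vt = 0.5 × (14.6 − 5) × 0.490 L = 0.5 × 9.6 × 0.490 = 2.352 L·cmH2O.
× 0.098 J/(L·cmH2O) → 0.2305 J.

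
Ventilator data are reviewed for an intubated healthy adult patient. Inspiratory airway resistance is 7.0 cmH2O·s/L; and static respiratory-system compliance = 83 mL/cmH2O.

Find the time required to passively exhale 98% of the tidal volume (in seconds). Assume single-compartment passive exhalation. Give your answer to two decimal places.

2.27

τ = R × C = 7.0 × 83 mL/cmH2O = 7.0 × 0.083 L/cmH2O = 0.581 s.
Exhaled fraction f = 1 − e^(−t/τ) → t = −τ·ln(1 − f) = −0.581·ln(0.02) = 2.273 s.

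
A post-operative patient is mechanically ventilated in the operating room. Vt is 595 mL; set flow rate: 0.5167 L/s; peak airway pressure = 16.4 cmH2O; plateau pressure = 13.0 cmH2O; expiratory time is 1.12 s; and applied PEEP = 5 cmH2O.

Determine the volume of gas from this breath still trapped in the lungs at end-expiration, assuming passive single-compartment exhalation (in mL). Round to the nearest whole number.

R = (PIP − Pplat)/V̇ = (16.4 − 13.0) / 0.5167 = 3.4/0.5167 = 6.58 cmH2O·s/L.
C = Vt/(Pplat − PEEP) = 595.0 / (13.0 − 5) = 595.0/8.0 = 74.375 mL/cmH2O.
τ = R × C = 6.58 × 0.07438 L/cmH2O = 0.4894 s.
Fraction remaining = e^(−Te/τ) = e^(−1.12/0.4894) = 0.1014.
Trapped volume = 595.0 × 0.1014 = 60.333 mL.

60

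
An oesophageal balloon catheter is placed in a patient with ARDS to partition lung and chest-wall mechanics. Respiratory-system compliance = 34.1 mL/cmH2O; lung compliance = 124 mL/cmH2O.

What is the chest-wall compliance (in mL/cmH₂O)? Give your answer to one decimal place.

1/Ccw = 1/Crs − 1/CL.
1/Ccw = 1/34.1 − 1/124 = 0.02126.
Ccw = 47.037 mL/cmH2O.

47.0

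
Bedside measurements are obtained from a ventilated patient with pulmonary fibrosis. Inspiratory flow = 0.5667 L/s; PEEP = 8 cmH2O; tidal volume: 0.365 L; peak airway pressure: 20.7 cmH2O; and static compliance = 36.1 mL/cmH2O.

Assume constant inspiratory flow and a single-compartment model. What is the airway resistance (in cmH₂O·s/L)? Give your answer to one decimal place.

4.6

Equation of motion (constant flow): PIP = Vt/C + R·V̇ + PEEP.
R·V̇ = PIP − Vt/C − PEEP = 20.7 − 365/36.1 − 8 = 20.7 − 10.111 − 8 = 2.589 cmH2O.
R = 2.589 / 0.5667 = 4.569 cmH2O·s/L.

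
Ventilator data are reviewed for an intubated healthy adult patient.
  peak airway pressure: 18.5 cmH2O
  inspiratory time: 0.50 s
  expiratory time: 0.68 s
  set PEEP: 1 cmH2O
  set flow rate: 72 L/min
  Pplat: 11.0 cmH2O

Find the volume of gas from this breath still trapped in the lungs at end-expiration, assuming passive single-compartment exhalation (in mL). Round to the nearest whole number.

98

Flow: 72 L/min ÷ 60 = 1.2 L/s.
Vt = flow × Ti = 1.2 L/s × 0.50 s × 1000 mL/L = 600.0 mL.
R = (PIP − Pplat)/V̇ = (18.5 − 11.0) / 1.2 = 7.5/1.2 = 6.25 cmH2O·s/L.
C = Vt/(Pplat − PEEP) = 600.0 / (11.0 − 1) = 600.0/10.0 = 60.0 mL/cmH2O.
τ = R × C = 6.25 × 0.06 L/cmH2O = 0.375 s.
Fraction remaining = e^(−Te/τ) = e^(−0.68/0.375) = 0.1631.
Trapped volume = 600.0 × 0.1631 = 97.86 mL.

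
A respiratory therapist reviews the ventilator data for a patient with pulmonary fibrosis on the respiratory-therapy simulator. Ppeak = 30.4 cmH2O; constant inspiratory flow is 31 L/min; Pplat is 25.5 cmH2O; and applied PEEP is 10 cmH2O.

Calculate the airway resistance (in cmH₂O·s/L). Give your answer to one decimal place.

Flow: 31 L/min ÷ 60 = 0.5167 L/s.
Raw = (PIP − Pplat) / flow = (30.4 − 25.5) / 0.5167 = 4.9 / 0.5167 = 9.483 cmH2O·s/L.

9.5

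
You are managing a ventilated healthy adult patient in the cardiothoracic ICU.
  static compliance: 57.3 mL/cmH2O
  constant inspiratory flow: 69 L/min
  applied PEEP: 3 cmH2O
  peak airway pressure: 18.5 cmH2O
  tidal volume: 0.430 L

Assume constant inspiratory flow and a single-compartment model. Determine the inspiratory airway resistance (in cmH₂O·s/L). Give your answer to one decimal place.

7.0

Flow: 69 L/min ÷ 60 = 1.15 L/s.
Equation of motion (constant flow): PIP = Vt/C + R·V̇ + PEEP.
R·V̇ = PIP − Vt/C − PEEP = 18.5 − 430/57.3 − 3 = 18.5 − 7.504 − 3 = 7.996 cmH2O.
R = 7.996 / 1.15 = 6.953 cmH2O·s/L.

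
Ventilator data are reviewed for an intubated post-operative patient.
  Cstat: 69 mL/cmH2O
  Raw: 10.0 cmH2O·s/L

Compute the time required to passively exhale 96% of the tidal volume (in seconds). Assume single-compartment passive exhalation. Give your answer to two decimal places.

τ = R × C = 10.0 × 69 mL/cmH2O = 10.0 × 0.069 L/cmH2O = 0.69 s.
Exhaled fraction f = 1 − e^(−t/τ) → t = −τ·ln(1 − f) = −0.69·ln(0.04) = 2.221 s.

2.22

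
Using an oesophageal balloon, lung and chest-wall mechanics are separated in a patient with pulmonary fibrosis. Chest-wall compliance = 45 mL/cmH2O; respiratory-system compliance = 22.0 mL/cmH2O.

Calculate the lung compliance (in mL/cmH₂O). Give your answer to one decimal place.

1/CL = 1/Crs − 1/Ccw.
1/CL = 1/22.0 − 1/45 = 0.02323.
CL = 43.048 mL/cmH2O.

43.0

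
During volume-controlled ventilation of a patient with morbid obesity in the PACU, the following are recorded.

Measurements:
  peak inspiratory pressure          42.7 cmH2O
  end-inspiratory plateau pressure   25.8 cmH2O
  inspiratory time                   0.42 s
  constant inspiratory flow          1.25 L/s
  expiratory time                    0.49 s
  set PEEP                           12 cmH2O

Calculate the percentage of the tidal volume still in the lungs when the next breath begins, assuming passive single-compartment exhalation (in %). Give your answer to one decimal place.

Vt = flow × Ti = 1.25 L/s × 0.42 s × 1000 mL/L = 525.0 mL.
R = (PIP − Pplat)/V̇ = (42.7 − 25.8) / 1.25 = 16.9/1.25 = 13.52 cmH2O·s/L.
C = Vt/(Pplat − PEEP) = 525.0 / (25.8 − 12) = 525.0/13.8 = 38.043 mL/cmH2O.
τ = R × C = 13.52 × 0.03804 L/cmH2O = 0.5143 s.
Fraction remaining at end-expiration = e^(−Te/τ) = e^(−0.49/0.5143) = 0.3857 → 38.57%.

38.6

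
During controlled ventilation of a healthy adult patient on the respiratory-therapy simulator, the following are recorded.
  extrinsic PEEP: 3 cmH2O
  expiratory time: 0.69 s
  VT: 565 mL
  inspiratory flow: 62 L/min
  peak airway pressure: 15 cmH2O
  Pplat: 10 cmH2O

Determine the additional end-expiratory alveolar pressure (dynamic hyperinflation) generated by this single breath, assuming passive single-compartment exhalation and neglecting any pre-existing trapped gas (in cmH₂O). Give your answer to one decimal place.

1.2

Flow: 62 L/min ÷ 60 = 1.0333 L/s.
R = (PIP − Pplat)/V̇ = (15 − 10) / 1.0333 = 5.0/1.0333 = 4.839 cmH2O·s/L.
C = Vt/(Pplat − PEEP) = 565.0 / (10 − 3) = 565.0/7.0 = 80.714 mL/cmH2O.
τ = R × C = 4.839 × 0.08071 L/cmH2O = 0.3906 s.
Fraction remaining = e^(−Te/τ) = e^(−0.69/0.3906) = 0.1709; trapped volume = 565.0 × 0.1709 = 96.559 mL.
Additional alveolar pressure from trapping ≈ V_trapped / C = 96.559 / 80.714 = 1.196 cmH2O.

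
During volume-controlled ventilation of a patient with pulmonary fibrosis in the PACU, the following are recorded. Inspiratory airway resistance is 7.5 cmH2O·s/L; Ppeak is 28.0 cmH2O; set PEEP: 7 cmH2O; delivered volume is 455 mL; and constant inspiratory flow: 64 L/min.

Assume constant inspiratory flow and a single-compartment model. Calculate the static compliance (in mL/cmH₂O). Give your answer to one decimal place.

35.0

Flow: 64 L/min ÷ 60 = 1.0667 L/s.
Equation of motion (constant flow): PIP = Vt/C + R·V̇ + PEEP.
Vt/C = PIP − R·V̇ − PEEP = 28.0 − 7.5×1.0667 − 7 = 28.0 − 8.0 − 7 = 13.0 cmH2O.
C = Vt / 13.0 = 455 / 13.0 = 35.0 mL/cmH2O.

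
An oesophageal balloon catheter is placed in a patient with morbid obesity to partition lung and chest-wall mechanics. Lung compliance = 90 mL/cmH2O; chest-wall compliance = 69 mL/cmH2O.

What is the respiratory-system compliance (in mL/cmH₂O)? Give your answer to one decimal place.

39.1

Lung and chest wall are elastances in series: 1/Crs = 1/CL + 1/Ccw.
1/Crs = 1/90 + 1/69 = 0.0256.
Crs = 39.063 mL/cmH2O.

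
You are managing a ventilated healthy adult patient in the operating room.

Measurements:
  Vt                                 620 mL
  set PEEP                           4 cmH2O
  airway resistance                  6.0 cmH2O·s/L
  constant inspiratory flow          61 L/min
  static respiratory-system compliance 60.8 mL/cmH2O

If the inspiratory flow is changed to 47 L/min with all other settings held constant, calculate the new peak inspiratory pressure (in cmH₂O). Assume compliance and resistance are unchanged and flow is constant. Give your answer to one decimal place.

Flow: 61 L/min ÷ 60 = 1.0167 L/s.
New flow: 47 L/min ÷ 60 = 0.7833 L/s.
PIP = Vt/C + R·V̇ + PEEP (constant-flow equation of motion).
Only the resistive term changes: ΔPIP = R × ΔV̇ = 6.0 × (0.7833 − 1.0167) = 6.0 × -0.2334 = -1.4 cmH2O.
Original PIP = 620/60.8 + 6.0×1.0167 + 4 = 20.298 cmH2O; new PIP = 20.298 + (-1.4) = 18.898 cmH2O.

18.9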